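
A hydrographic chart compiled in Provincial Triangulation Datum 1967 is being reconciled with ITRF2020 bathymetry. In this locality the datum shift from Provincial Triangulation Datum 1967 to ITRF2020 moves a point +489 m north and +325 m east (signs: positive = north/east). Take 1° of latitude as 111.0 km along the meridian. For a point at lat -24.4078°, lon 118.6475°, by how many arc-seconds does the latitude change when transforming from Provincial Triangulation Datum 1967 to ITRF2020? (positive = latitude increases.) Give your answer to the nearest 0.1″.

Δφ = 15.9″

1° of latitude = 111.0 km, so Δφ = 489.0 / 111000 = 0.0044054° = 15.859″.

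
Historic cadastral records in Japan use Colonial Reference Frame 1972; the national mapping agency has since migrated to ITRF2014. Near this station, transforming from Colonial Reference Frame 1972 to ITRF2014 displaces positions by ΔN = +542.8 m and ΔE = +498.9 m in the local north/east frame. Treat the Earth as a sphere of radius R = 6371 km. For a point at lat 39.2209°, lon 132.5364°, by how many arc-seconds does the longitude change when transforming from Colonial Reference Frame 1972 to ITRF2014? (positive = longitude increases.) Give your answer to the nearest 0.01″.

Δλ = 20.85″

At latitude 39.2209°, cos φ = 0.774714.
One radian of longitude at latitude φ spans R cos φ, so Δλ = ΔE / (R cos φ) = 498.9 / (6371000 × 0.774714) = 1.0108e-04 rad = 20.849″.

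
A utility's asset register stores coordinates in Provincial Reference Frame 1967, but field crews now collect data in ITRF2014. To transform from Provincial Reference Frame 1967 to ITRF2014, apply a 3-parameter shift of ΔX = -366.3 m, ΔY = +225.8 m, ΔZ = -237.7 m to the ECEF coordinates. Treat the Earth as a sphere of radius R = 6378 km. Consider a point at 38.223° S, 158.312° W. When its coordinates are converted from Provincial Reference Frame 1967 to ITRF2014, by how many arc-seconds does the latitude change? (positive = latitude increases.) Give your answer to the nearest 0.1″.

Δφ = -0.9″

sin φ = -0.618724, cos φ = 0.785609, sin λ = -0.369552, cos λ = -0.929210.
North component: ΔN = −sin φ cos λ·ΔX − sin φ sin λ·ΔY + cos φ·ΔZ = −(-0.618724)(-0.929210)(-366.3) − (-0.618724)(-0.369552)(225.8) + (0.785609)(-237.7) = -27.77 m.
1° of latitude spans πR/180 = 111317 m, so Δφ = -27.77 / 111317 × 3600 = -0.898″.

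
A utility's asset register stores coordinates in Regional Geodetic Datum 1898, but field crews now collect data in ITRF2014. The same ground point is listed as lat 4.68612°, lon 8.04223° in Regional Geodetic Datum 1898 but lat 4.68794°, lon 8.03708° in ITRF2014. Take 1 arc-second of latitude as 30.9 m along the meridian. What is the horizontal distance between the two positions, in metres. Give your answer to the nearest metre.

606 m

Δφ = 4.68794° − 4.68612° = +0.00182°; Δλ = 8.03708° − 8.04223° = -0.00515°.
1° of latitude = 3600 × 30.90 = 111240 m.
ΔN = Δφ × 111240 = 202.5 m; ΔE = Δλ × 111240 × cos(4.68612°) = -0.00515 × 111240 × 0.996657 = -571.0 m.
Distance = √(ΔE² + ΔN²) = √((-571.0)² + 202.5²) = 605.8 m.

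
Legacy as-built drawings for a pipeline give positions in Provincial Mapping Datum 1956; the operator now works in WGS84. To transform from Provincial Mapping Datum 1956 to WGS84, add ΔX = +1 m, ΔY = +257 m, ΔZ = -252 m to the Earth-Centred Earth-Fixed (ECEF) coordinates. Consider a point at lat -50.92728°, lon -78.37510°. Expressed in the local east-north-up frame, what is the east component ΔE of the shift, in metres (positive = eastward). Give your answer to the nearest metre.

ΔE = 53 m

The local east axis at (φ, λ) is (−sin λ, cos λ, 0), so ΔE = −sin(-78.37510°)·1 + cos(-78.37510°)·257 = 52.77 m.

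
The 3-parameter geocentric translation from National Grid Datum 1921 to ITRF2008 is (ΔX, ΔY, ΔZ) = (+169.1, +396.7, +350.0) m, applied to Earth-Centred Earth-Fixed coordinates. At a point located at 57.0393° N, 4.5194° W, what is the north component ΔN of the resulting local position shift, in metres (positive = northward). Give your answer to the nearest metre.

ΔN = 75 m

At φ = 57.0393°, λ = -4.5194°: sin φ = 0.839044, cos φ = 0.544064, sin λ = -0.078797, cos λ = 0.996891.
ΔN = −sin φ cos λ·ΔX − sin φ sin λ·ΔY + cos φ·ΔZ = −(0.839044)(0.996891)(169.1) − (0.839044)(-0.078797)(396.7) + (0.544064)(350.0) = 75.21 m.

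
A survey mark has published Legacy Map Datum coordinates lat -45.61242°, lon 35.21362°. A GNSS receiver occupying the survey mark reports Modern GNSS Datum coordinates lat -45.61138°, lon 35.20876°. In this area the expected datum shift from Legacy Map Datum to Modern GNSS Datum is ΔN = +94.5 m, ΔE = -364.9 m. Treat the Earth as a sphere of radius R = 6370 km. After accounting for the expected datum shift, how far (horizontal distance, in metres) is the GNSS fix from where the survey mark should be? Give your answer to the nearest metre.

Observed coordinate differences: Δφ = +0.00104°, Δλ = -0.00486°.
Converting to metres (1° lat = 111177 m, cos φ = 0.699508): observed ΔN = 115.6 m, observed ΔE = -378.0 m.
Subtracting the expected shift leaves a residual of 115.6 − (94.5) = 21.1 m north and -378.0 − (-364.9) = -13.1 m east.
Residual distance = √(21.1² + (-13.1)²) = 24.8 m.

25 m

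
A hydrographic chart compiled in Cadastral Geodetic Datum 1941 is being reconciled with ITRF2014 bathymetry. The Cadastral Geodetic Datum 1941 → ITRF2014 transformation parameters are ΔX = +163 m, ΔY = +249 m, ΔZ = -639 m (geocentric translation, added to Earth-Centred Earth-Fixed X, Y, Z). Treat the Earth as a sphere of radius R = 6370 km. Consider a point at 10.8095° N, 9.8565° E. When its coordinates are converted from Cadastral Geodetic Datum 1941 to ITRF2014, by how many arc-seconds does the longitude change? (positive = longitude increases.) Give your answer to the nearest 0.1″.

sin φ = 0.187544, cos φ = 0.982256, sin λ = 0.171181, cos λ = 0.985240.
East component: ΔE = −sin λ·ΔX + cos λ·ΔY = −(0.171181)(163) + (0.985240)(249) = 217.42 m.
1° of latitude spans πR/180 = 111177 m; at latitude φ, 1° of longitude spans that × cos φ = 109204.8 m, so Δλ = 217.42 / 109204.8 × 3600 = 7.167″.

Δλ = 7.2″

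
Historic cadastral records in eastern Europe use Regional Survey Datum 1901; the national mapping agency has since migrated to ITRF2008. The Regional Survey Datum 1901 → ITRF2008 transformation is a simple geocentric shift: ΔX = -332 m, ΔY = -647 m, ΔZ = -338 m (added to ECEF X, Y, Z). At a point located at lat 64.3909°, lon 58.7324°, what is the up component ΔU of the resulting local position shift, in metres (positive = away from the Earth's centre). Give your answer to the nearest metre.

ΔU = -618 m

The local up (radial) axis is (cos φ cos λ, cos φ sin λ, sin φ), giving ΔU = -74.482 − 239.033 − 304.796 = -618.31 m.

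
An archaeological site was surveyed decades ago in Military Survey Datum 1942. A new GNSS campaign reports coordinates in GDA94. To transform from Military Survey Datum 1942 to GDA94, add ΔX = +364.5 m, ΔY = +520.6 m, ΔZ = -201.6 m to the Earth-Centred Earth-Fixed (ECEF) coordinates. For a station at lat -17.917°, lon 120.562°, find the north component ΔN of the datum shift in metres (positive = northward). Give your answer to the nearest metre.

ΔN = -111 m

The local north axis is (−sin φ cos λ, −sin φ sin λ, cos φ), giving ΔN = -57.017 + 137.908 − 191.823 = -110.93 m.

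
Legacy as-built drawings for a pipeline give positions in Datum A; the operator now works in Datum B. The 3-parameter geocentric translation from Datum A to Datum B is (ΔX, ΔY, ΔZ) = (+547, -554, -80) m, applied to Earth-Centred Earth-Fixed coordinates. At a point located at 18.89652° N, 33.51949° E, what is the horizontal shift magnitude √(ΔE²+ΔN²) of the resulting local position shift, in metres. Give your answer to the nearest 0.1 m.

The local east axis at (φ, λ) is (−sin λ, cos λ, 0), so ΔE = −sin(33.51949°)·547 + cos(33.51949°)·(-554) = -763.93 m.
The local north axis is (−sin φ cos λ, −sin φ sin λ, cos φ), giving ΔN = -147.691 + 99.079 − 75.688 = -124.30 m.
Horizontal magnitude = √(ΔE² + ΔN²) = √((-763.93)² + (-124.30)²) = 773.98 m.

774.0 m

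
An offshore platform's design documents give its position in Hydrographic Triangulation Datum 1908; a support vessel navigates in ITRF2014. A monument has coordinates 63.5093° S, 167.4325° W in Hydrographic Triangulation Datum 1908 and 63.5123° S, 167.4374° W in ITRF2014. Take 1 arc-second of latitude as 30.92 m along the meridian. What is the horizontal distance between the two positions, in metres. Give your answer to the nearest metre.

413 m

Δφ = -63.5123° − -63.5093° = -0.0030°; Δλ = -167.4374° − -167.4325° = -0.0049°.
1° of latitude = 3600 × 30.92 = 111312 m.
ΔN = Δφ × 111312 = -333.9 m; ΔE = Δλ × 111312 × cos(-63.5093°) = -0.0049 × 111312 × 0.446053 = -243.3 m.
Distance = √(ΔE² + ΔN²) = √((-243.3)² + (-333.9)²) = 413.2 m.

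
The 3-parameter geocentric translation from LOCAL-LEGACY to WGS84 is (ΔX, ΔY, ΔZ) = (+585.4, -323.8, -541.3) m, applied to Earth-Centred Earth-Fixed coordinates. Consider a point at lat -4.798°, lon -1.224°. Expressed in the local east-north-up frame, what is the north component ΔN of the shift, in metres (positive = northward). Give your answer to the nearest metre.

The local north axis is (−sin φ cos λ, −sin φ sin λ, cos φ), giving ΔN = 48.953 + 0.579 − 539.403 = -489.87 m.

ΔN = -490 m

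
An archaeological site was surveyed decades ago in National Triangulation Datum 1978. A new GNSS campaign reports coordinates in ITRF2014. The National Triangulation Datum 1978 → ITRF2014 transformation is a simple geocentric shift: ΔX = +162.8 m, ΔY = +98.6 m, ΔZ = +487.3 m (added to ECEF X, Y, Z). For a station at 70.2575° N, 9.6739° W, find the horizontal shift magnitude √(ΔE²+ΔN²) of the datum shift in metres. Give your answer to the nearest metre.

128 m

At φ = 70.2575°, λ = -9.6739°: sin φ = 0.941220, cos φ = 0.337794, sin λ = -0.168040, cos λ = 0.985780.
ΔE = −sin λ·ΔX + cos λ·ΔY = −(-0.168040)·(162.8) + (0.985780)·(98.6) = 124.55 m.
ΔN = −sin φ cos λ·ΔX − sin φ sin λ·ΔY + cos φ·ΔZ = −(0.941220)(0.985780)(162.8) − (0.941220)(-0.168040)(98.6) + (0.337794)(487.3) = 29.15 m.
Horizontal magnitude = √(ΔE² + ΔN²) = √(124.55² + 29.15²) = 127.92 m.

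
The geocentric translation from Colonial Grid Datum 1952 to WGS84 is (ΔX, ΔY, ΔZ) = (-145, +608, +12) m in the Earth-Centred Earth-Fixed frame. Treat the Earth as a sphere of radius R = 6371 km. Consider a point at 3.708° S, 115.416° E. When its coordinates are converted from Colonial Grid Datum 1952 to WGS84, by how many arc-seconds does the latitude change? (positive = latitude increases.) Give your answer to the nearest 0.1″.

Δφ = 1.7″

sin φ = -0.064672, cos φ = 0.997907, sin λ = 0.903215, cos λ = -0.429187.
North component: ΔN = −sin φ cos λ·ΔX − sin φ sin λ·ΔY + cos φ·ΔZ = −(-0.064672)(-0.429187)(-145) − (-0.064672)(0.903215)(608) + (0.997907)(12) = 51.51 m.
1° of latitude spans πR/180 = 111195 m, so Δφ = 51.51 / 111195 × 3600 = 1.668″.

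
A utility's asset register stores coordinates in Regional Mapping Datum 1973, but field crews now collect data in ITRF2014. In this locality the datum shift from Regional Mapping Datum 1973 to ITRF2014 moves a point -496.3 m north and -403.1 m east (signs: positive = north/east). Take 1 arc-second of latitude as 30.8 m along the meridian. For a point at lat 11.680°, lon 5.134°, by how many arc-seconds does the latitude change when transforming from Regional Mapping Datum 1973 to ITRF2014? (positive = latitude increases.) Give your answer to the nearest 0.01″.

1″ of latitude = 30.80 m, so Δφ = -496.3 / 30.80 = -16.114″.

Δφ = -16.11″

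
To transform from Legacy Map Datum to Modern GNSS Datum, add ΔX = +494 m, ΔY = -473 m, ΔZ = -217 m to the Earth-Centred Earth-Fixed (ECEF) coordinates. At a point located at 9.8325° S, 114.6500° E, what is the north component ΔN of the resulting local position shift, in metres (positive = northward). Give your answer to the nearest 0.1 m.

At φ = -9.8325°, λ = 114.6500°: sin φ = -0.170768, cos φ = 0.985311, sin λ = 0.908872, cos λ = -0.417074.
ΔN = −sin φ cos λ·ΔX − sin φ sin λ·ΔY + cos φ·ΔZ = −(-0.170768)(-0.417074)(494) − (-0.170768)(0.908872)(-473) + (0.985311)(-217) = -322.41 m.

ΔN = -322.4 m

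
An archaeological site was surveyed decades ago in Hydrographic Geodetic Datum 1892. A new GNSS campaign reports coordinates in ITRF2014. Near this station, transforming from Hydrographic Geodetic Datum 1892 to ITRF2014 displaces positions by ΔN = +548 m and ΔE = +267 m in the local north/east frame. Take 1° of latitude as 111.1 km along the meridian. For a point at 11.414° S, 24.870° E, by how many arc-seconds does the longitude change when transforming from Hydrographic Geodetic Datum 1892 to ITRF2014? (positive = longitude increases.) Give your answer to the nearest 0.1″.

At latitude -11.414°, cos φ = 0.980223.
1° of longitude at this latitude = 111.1 × cos φ = 108.90 km, so Δλ = 267.0 / 108902.8 = 0.0024517° = 8.826″.

Δλ = 8.8″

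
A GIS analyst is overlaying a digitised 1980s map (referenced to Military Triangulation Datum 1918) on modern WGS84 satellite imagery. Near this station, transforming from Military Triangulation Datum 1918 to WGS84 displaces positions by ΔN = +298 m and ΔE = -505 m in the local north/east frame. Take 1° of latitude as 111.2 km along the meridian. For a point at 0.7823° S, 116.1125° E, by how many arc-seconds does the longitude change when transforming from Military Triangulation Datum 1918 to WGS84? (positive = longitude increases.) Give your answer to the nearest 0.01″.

At latitude -0.7823°, cos φ = 0.999907.
1° of longitude at this latitude = 111.2 × cos φ = 111.19 km, so Δλ = -505.0 / 111189.6 = -0.0045418° = -16.350″.

Δλ = -16.35″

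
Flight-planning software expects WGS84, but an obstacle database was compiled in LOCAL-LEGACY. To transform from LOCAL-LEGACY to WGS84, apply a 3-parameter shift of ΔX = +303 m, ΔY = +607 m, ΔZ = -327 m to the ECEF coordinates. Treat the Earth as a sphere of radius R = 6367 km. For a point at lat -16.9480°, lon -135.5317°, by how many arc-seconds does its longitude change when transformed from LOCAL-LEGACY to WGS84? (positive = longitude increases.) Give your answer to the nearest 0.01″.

sin φ = -0.291504, cos φ = 0.956570, sin λ = -0.700515, cos λ = -0.713638.
East component: ΔE = −sin λ·ΔX + cos λ·ΔY = −(-0.700515)(303) + (-0.713638)(607) = -220.92 m.
1° of latitude spans πR/180 = 111125 m; at latitude φ, 1° of longitude spans that × cos φ = 106298.9 m, so Δλ = -220.92 / 106298.9 × 3600 = -7.482″.

Δλ = -7.48″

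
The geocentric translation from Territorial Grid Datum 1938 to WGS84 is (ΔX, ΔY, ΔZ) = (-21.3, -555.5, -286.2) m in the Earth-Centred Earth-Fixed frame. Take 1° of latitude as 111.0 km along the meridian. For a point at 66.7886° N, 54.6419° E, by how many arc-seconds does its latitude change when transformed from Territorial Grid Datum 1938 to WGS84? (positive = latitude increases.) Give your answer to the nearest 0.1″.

sin φ = 0.919057, cos φ = 0.394125, sin λ = 0.815551, cos λ = 0.578685.
North component: ΔN = −sin φ cos λ·ΔX − sin φ sin λ·ΔY + cos φ·ΔZ = −(0.919057)(0.578685)(-21.3) − (0.919057)(0.815551)(-555.5) + (0.394125)(-286.2) = 314.90 m.
1° of latitude spans 111000 m, so Δφ = 314.90 / 111000 × 3600 = 10.213″.

Δφ = 10.2″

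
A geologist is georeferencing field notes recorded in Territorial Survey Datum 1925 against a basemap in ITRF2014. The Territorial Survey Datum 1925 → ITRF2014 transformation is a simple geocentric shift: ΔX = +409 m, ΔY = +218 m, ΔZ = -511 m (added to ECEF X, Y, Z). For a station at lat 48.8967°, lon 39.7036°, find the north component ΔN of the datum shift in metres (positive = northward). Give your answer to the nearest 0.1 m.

The local north axis is (−sin φ cos λ, −sin φ sin λ, cos φ), giving ΔN = -237.110 − 104.937 − 335.941 = -677.99 m.

ΔN = -678.0 m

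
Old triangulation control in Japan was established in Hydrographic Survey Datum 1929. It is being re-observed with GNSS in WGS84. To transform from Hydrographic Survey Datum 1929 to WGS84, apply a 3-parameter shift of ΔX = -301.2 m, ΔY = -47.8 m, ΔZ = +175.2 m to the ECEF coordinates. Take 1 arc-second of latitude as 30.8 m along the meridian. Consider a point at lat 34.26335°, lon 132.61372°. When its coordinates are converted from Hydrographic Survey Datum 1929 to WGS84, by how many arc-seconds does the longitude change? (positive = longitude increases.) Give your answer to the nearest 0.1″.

Δλ = 10.0″

sin φ = 0.562998, cos φ = 0.826459, sin λ = 0.735935, cos λ = -0.677052.
East component: ΔE = −sin λ·ΔX + cos λ·ΔY = −(0.735935)(-301.2) + (-0.677052)(-47.8) = 254.03 m.
1° of latitude spans 3600 × 30.80 = 110880 m; at latitude φ, 1° of longitude spans that × cos φ = 91637.7 m, so Δλ = 254.03 / 91637.7 × 3600 = 9.979″.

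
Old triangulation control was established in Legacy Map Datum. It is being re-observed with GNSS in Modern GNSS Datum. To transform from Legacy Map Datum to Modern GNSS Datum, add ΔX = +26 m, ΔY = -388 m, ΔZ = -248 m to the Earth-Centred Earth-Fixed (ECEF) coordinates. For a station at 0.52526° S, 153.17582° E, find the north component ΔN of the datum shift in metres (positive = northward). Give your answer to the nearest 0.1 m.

The local north axis is (−sin φ cos λ, −sin φ sin λ, cos φ), giving ΔN = -0.213 − 1.605 − 247.990 = -249.81 m.

ΔN = -249.8 m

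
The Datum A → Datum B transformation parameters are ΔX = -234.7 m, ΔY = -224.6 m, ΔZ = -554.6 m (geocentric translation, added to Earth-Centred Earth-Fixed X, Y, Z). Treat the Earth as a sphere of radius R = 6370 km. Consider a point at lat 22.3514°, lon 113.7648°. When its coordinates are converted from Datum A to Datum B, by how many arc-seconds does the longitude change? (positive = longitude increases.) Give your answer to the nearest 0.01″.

sin φ = 0.380286, cos φ = 0.924869, sin λ = 0.915207, cos λ = -0.402983.
East component: ΔE = −sin λ·ΔX + cos λ·ΔY = −(0.915207)(-234.7) + (-0.402983)(-224.6) = 305.31 m.
1° of latitude spans πR/180 = 111177 m; at latitude φ, 1° of longitude spans that × cos φ = 102824.6 m, so Δλ = 305.31 / 102824.6 × 3600 = 10.689″.

Δλ = 10.69″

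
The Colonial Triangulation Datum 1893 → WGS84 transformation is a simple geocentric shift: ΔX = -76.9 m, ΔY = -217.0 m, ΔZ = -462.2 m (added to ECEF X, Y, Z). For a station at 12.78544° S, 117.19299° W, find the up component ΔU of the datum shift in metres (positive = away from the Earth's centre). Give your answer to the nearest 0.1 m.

The local up (radial) axis is (cos φ cos λ, cos φ sin λ, sin φ), giving ΔU = 34.271 + 188.230 + 102.285 = 324.79 m.

ΔU = 324.8 m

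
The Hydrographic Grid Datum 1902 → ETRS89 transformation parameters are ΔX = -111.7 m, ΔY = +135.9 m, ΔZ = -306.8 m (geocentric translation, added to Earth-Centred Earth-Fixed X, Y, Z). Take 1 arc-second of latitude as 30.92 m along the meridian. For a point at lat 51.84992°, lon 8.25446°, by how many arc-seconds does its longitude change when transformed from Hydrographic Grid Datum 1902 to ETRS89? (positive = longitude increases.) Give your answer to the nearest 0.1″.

Δλ = 7.9″

sin φ = 0.786395, cos φ = 0.617723, sin λ = 0.143570, cos λ = 0.989640.
East component: ΔE = −sin λ·ΔX + cos λ·ΔY = −(0.143570)(-111.7) + (0.989640)(135.9) = 150.53 m.
1° of latitude spans 3600 × 30.92 = 111312 m; at latitude φ, 1° of longitude spans that × cos φ = 68760.0 m, so Δλ = 150.53 / 68760.0 × 3600 = 7.881″.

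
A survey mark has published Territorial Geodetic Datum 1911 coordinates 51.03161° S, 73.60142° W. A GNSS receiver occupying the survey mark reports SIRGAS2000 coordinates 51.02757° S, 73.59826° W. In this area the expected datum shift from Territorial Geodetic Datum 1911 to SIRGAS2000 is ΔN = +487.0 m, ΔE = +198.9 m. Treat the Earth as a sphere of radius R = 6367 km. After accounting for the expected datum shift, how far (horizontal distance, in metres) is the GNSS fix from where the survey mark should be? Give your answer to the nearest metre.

44 m

Observed coordinate differences: Δφ = +0.00404°, Δλ = +0.00316°.
Converting to metres (1° lat = 111125 m, cos φ = 0.628892): observed ΔN = 448.9 m, observed ΔE = 220.8 m.
Subtracting the expected shift leaves a residual of 448.9 − (487.0) = -38.1 m north and 220.8 − (198.9) = 21.9 m east.
Residual distance = √((-38.1)² + 21.9²) = 43.9 m.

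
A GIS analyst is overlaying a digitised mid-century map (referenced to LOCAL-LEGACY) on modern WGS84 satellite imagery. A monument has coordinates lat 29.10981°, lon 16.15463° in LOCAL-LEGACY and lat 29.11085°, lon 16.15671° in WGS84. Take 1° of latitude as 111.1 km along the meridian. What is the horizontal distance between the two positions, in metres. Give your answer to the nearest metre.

Δφ = 29.11085° − 29.10981° = +0.00104°; Δλ = 16.15671° − 16.15463° = +0.00208°.
ΔN = Δφ × 111100 = 115.5 m; ΔE = Δλ × 111100 × cos(29.10981°) = +0.00208 × 111100 × 0.873689 = 201.9 m.
Distance = √(ΔE² + ΔN²) = √(201.9² + 115.5²) = 232.6 m.

233 m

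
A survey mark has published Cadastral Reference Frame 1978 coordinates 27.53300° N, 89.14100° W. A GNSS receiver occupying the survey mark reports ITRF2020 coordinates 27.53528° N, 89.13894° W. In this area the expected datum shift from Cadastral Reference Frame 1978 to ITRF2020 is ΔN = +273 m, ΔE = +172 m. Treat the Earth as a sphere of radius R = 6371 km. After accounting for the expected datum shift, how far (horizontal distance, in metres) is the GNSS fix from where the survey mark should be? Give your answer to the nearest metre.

37 m

Observed coordinate differences: Δφ = +0.00228°, Δλ = +0.00206°.
Converting to metres (1° lat = 111195 m, cos φ = 0.886745): observed ΔN = 253.5 m, observed ΔE = 203.1 m.
Subtracting the expected shift leaves a residual of 253.5 − (273) = -19.5 m north and 203.1 − (172) = 31.1 m east.
Residual distance = √((-19.5)² + 31.1²) = 36.7 m.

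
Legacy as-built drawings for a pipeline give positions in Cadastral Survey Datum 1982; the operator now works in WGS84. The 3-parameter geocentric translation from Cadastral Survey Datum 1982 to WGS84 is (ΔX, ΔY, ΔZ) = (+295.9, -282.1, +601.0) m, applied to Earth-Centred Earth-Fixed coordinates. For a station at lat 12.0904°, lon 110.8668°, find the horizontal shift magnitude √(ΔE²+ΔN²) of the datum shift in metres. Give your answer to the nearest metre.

688 m

At φ = 12.0904°, λ = 110.8668°: sin φ = 0.209455, cos φ = 0.977818, sin λ = 0.934411, cos λ = -0.356197.
ΔE = −sin λ·ΔX + cos λ·ΔY = −(0.934411)·(295.9) + (-0.356197)·(-282.1) = -176.01 m.
ΔN = −sin φ cos λ·ΔX − sin φ sin λ·ΔY + cos φ·ΔZ = −(0.209455)(-0.356197)(295.9) − (0.209455)(0.934411)(-282.1) + (0.977818)(601.0) = 664.96 m.
Horizontal magnitude = √(ΔE² + ΔN²) = √((-176.01)² + 664.96²) = 687.86 m.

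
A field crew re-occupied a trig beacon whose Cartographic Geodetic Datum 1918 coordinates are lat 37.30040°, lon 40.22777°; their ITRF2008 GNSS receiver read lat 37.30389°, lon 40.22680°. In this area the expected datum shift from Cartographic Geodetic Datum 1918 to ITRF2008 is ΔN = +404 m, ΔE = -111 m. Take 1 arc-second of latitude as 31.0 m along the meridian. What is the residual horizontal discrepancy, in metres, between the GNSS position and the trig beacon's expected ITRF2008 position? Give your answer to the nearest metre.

29 m

Observed coordinate differences: Δφ = +0.00349°, Δλ = -0.00097°.
Converting to metres (1° lat = 111600 m, cos φ = 0.795469): observed ΔN = 389.5 m, observed ΔE = -86.1 m.
Subtracting the expected shift leaves a residual of 389.5 − (404) = -14.5 m north and -86.1 − (-111) = 24.9 m east.
Residual distance = √((-14.5)² + 24.9²) = 28.8 m.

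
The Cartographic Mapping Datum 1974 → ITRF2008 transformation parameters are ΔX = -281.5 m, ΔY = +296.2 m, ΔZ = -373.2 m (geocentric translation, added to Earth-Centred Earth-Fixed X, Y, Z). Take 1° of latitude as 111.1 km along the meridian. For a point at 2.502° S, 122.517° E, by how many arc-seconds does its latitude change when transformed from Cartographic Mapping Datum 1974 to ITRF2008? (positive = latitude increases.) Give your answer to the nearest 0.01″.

sin φ = -0.043654, cos φ = 0.999047, sin λ = 0.843232, cos λ = -0.537550.
North component: ΔN = −sin φ cos λ·ΔX − sin φ sin λ·ΔY + cos φ·ΔZ = −(-0.043654)(-0.537550)(-281.5) − (-0.043654)(0.843232)(296.2) + (0.999047)(-373.2) = -355.34 m.
1° of latitude spans 111100 m, so Δφ = -355.34 / 111100 × 3600 = -11.514″.

Δφ = -11.51″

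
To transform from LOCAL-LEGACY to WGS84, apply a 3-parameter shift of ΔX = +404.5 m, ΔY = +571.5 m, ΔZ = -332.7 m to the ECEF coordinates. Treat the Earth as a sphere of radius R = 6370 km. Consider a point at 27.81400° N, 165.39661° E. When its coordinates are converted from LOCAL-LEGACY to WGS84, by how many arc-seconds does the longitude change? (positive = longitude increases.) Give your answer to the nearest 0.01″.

sin φ = 0.466603, cos φ = 0.884467, sin λ = 0.252127, cos λ = -0.967694.
East component: ΔE = −sin λ·ΔX + cos λ·ΔY = −(0.252127)(404.5) + (-0.967694)(571.5) = -655.02 m.
1° of latitude spans πR/180 = 111177 m; at latitude φ, 1° of longitude spans that × cos φ = 98332.8 m, so Δλ = -655.02 / 98332.8 × 3600 = -23.981″.

Δλ = -23.98″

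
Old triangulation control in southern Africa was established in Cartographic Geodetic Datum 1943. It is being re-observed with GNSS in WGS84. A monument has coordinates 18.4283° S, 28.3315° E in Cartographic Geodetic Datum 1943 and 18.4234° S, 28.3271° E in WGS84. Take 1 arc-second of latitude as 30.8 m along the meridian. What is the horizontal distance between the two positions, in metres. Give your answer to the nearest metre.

Δφ = -18.4234° − -18.4283° = +0.0049°; Δλ = 28.3271° − 28.3315° = -0.0044°.
1° of latitude = 3600 × 30.80 = 110880 m.
ΔN = Δφ × 110880 = 543.3 m; ΔE = Δλ × 110880 × cos(-18.4283°) = -0.0044 × 110880 × 0.948720 = -462.9 m.
Distance = √(ΔE² + ΔN²) = √((-462.9)² + 543.3²) = 713.7 m.

714 m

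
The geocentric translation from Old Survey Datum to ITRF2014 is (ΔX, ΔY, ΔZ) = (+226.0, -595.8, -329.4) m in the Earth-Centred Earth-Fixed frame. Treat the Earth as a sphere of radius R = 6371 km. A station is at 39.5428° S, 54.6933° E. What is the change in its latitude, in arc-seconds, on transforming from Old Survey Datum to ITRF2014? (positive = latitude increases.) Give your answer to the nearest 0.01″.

sin φ = -0.636654, cos φ = 0.771149, sin λ = 0.816070, cos λ = 0.577953.
North component: ΔN = −sin φ cos λ·ΔX − sin φ sin λ·ΔY + cos φ·ΔZ = −(-0.636654)(0.577953)(226.0) − (-0.636654)(0.816070)(-595.8) + (0.771149)(-329.4) = -480.41 m.
1° of latitude spans πR/180 = 111195 m, so Δφ = -480.41 / 111195 × 3600 = -15.554″.

Δφ = -15.55″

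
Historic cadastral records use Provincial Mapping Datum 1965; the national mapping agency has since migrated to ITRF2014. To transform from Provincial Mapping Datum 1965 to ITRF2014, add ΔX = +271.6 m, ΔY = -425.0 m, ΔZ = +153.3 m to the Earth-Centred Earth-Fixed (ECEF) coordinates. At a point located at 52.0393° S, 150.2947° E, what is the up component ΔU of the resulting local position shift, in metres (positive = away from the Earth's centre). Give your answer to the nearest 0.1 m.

At φ = -52.0393°, λ = 150.2947°: sin φ = -0.788433, cos φ = 0.615121, sin λ = 0.495539, cos λ = -0.868586.
ΔU = cos φ cos λ·ΔX + cos φ sin λ·ΔY + sin φ·ΔZ = (0.615121)(-0.868586)(271.6) + (0.615121)(0.495539)(-425.0) + (-0.788433)(153.3) = -395.53 m.

ΔU = -395.5 m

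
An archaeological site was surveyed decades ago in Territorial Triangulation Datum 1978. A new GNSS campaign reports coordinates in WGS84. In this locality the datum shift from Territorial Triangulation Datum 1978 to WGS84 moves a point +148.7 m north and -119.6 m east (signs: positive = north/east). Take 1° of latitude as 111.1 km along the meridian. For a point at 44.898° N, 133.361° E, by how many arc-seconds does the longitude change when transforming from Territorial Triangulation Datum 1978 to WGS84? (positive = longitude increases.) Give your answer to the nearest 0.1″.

At latitude 44.898°, cos φ = 0.708364.
1° of longitude at this latitude = 111.1 × cos φ = 78.70 km, so Δλ = -119.6 / 78699.3 = -0.0015197° = -5.471″.

Δλ = -5.5″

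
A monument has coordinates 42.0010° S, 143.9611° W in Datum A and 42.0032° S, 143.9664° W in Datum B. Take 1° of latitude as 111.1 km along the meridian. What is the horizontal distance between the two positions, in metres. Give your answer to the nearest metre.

Δφ = -42.0032° − -42.0010° = -0.0022°; Δλ = -143.9664° − -143.9611° = -0.0053°.
ΔN = Δφ × 111100 = -244.4 m; ΔE = Δλ × 111100 × cos(-42.0010°) = -0.0053 × 111100 × 0.743133 = -437.6 m.
Distance = √(ΔE² + ΔN²) = √((-437.6)² + (-244.4)²) = 501.2 m.

501 m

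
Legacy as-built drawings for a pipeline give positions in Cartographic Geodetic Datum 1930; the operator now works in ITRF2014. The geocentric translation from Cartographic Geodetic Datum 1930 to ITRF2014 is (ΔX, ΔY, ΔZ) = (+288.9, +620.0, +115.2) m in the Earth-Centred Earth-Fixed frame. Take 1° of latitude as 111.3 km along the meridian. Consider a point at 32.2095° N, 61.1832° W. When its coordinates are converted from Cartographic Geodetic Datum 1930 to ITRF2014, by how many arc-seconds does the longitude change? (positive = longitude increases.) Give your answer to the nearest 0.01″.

sin φ = 0.533017, cos φ = 0.846105, sin λ = -0.876165, cos λ = 0.482011.
East component: ΔE = −sin λ·ΔX + cos λ·ΔY = −(-0.876165)(288.9) + (0.482011)(620.0) = 551.97 m.
1° of latitude spans 111300 m; at latitude φ, 1° of longitude spans that × cos φ = 94171.5 m, so Δλ = 551.97 / 94171.5 × 3600 = 21.101″.

Δλ = 21.10″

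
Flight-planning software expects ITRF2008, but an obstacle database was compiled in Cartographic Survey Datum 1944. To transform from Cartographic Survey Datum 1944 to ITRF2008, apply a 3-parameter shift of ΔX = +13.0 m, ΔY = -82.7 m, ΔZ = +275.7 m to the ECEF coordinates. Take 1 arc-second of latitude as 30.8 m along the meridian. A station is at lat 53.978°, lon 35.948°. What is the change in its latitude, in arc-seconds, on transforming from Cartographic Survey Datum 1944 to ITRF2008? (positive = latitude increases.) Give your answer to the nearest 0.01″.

Δφ = 6.26″

sin φ = 0.808791, cos φ = 0.588096, sin λ = 0.587051, cos λ = 0.809550.
North component: ΔN = −sin φ cos λ·ΔX − sin φ sin λ·ΔY + cos φ·ΔZ = −(0.808791)(0.809550)(13.0) − (0.808791)(0.587051)(-82.7) + (0.588096)(275.7) = 192.89 m.
1° of latitude spans 3600 × 30.80 = 110880 m, so Δφ = 192.89 / 110880 × 3600 = 6.263″.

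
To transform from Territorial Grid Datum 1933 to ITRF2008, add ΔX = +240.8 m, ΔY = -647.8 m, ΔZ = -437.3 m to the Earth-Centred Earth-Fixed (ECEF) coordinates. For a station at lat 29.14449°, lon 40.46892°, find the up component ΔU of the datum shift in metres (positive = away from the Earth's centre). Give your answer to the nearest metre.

The local up (radial) axis is (cos φ cos λ, cos φ sin λ, sin φ), giving ΔU = 159.998 − 367.214 − 212.971 = -420.19 m.

ΔU = -420 m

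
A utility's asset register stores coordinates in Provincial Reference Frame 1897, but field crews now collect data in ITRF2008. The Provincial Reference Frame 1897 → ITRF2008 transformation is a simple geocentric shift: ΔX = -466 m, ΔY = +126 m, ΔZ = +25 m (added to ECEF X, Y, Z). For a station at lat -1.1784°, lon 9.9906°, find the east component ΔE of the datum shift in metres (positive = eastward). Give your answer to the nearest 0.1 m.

ΔE = 204.9 m

The local east axis at (φ, λ) is (−sin λ, cos λ, 0), so ΔE = −sin(9.9906°)·(-466) + cos(9.9906°)·126 = 204.93 m.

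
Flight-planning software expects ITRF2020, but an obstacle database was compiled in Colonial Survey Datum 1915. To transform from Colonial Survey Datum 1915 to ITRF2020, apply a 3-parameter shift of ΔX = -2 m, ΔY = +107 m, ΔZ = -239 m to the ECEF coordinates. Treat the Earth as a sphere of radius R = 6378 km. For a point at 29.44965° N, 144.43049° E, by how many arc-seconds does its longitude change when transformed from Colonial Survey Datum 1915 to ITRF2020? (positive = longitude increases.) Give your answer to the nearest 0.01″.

Δλ = -3.19″

sin φ = 0.491659, cos φ = 0.870788, sin λ = 0.581690, cos λ = -0.813410.
East component: ΔE = −sin λ·ΔX + cos λ·ΔY = −(0.581690)(-2) + (-0.813410)(107) = -85.87 m.
1° of latitude spans πR/180 = 111317 m; at latitude φ, 1° of longitude spans that × cos φ = 96933.6 m, so Δλ = -85.87 / 96933.6 × 3600 = -3.189″.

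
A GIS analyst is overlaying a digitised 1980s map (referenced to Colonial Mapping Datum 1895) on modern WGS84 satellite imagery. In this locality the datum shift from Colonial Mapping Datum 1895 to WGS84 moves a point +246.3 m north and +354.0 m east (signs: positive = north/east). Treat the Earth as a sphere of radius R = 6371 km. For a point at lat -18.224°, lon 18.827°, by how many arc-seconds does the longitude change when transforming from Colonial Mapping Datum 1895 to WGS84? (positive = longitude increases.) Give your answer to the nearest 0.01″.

Δλ = 12.07″

At latitude -18.224°, cos φ = 0.949841.
One radian of longitude at latitude φ spans R cos φ, so Δλ = ΔE / (R cos φ) = 354.0 / (6371000 × 0.949841) = 5.8498e-05 rad = 12.066″.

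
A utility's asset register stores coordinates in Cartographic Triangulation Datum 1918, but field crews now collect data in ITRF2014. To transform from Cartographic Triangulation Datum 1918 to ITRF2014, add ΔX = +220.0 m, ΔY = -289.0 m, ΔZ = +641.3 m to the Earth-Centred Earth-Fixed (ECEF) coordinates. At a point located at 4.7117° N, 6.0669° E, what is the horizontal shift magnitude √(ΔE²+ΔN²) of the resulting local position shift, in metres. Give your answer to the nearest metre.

697 m

The local east axis at (φ, λ) is (−sin λ, cos λ, 0), so ΔE = −sin(6.0669°)·220.0 + cos(6.0669°)·(-289.0) = -310.63 m.
The local north axis is (−sin φ cos λ, −sin φ sin λ, cos φ), giving ΔN = -17.970 + 2.509 + 639.133 = 623.67 m.
Horizontal magnitude = √(ΔE² + ΔN²) = √((-310.63)² + 623.67²) = 696.75 m.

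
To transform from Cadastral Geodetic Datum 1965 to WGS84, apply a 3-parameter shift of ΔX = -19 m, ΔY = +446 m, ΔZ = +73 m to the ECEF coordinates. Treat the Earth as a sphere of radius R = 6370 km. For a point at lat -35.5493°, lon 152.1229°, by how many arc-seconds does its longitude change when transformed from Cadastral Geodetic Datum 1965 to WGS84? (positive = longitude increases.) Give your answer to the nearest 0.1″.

Δλ = -15.3″

sin φ = -0.581403, cos φ = 0.813616, sin λ = 0.467577, cos λ = -0.883953.
East component: ΔE = −sin λ·ΔX + cos λ·ΔY = −(0.467577)(-19) + (-0.883953)(446) = -385.36 m.
1° of latitude spans πR/180 = 111177 m; at latitude φ, 1° of longitude spans that × cos φ = 90455.7 m, so Δλ = -385.36 / 90455.7 × 3600 = -15.337″.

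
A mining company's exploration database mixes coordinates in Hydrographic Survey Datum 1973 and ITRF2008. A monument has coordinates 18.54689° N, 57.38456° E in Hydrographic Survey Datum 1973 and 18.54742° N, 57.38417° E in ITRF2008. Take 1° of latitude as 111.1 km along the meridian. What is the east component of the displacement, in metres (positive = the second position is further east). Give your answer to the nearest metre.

ΔE = -41 m

Δφ = 18.54742° − 18.54689° = +0.00053°; Δλ = 57.38417° − 57.38456° = -0.00039°.
ΔN = Δφ × 111100 = 58.9 m; ΔE = Δλ × 111100 × cos(18.54689°) = -0.00039 × 111100 × 0.948064 = -41.1 m.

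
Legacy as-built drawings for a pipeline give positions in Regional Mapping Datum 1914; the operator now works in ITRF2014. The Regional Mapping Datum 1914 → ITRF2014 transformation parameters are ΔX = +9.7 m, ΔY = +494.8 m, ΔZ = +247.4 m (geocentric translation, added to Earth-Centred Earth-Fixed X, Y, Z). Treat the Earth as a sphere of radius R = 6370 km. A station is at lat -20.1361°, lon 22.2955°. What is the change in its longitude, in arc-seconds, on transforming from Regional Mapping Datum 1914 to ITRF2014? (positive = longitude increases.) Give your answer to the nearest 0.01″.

sin φ = -0.344251, cos φ = 0.938878, sin λ = 0.379383, cos λ = 0.925240.
East component: ΔE = −sin λ·ΔX + cos λ·ΔY = −(0.379383)(9.7) + (0.925240)(494.8) = 454.13 m.
1° of latitude spans πR/180 = 111177 m; at latitude φ, 1° of longitude spans that × cos φ = 104382.0 m, so Δλ = 454.13 / 104382.0 × 3600 = 15.662″.

Δλ = 15.66″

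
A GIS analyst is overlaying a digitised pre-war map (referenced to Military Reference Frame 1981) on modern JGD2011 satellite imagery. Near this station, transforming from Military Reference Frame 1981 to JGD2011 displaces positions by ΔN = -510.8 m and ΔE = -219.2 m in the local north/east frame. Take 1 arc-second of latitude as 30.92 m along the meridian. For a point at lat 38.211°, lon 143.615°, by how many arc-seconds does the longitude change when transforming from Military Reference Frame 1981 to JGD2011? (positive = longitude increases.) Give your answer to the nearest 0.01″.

Δλ = -9.02″

At latitude 38.211°, cos φ = 0.785738.
1″ of longitude at this latitude = 30.92 × cos φ = 24.2950 m, so Δλ = -219.2 / 24.2950 = -9.022″.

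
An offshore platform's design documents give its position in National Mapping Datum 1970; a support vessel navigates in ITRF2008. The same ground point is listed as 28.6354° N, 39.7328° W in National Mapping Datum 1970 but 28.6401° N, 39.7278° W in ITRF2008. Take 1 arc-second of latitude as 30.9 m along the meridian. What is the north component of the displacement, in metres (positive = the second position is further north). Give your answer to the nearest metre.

ΔN = 523 m

Δφ = 28.6401° − 28.6354° = +0.0047°; Δλ = -39.7278° − -39.7328° = +0.0050°.
1° of latitude = 3600 × 30.90 = 111240 m.
ΔN = Δφ × 111240 = 522.8 m; ΔE = Δλ × 111240 × cos(28.6354°) = +0.0050 × 111240 × 0.877687 = 488.2 m.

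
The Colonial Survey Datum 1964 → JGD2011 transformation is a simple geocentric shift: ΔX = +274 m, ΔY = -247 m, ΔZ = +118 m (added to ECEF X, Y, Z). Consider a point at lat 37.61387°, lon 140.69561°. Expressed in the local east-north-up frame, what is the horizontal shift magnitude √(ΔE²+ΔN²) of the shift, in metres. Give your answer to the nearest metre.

319 m

At φ = 37.61387°, λ = 140.69561°: sin φ = 0.610337, cos φ = 0.792142, sin λ = 0.633440, cos λ = -0.773792.
ΔE = −sin λ·ΔX + cos λ·ΔY = −(0.633440)·(274) + (-0.773792)·(-247) = 17.56 m.
ΔN = −sin φ cos λ·ΔX − sin φ sin λ·ΔY + cos φ·ΔZ = −(0.610337)(-0.773792)(274) − (0.610337)(0.633440)(-247) + (0.792142)(118) = 318.37 m.
Horizontal magnitude = √(ΔE² + ΔN²) = √(17.56² + 318.37²) = 318.85 m.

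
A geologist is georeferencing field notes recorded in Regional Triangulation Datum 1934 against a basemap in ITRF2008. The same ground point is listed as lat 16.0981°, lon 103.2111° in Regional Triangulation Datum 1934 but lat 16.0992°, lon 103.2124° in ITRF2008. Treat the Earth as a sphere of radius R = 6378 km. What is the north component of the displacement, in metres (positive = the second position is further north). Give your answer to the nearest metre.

ΔN = 122 m

Δφ = 16.0992° − 16.0981° = +0.0011°; Δλ = 103.2124° − 103.2111° = +0.0013°.
1° along a meridian = πR/180 = 111317 m.
ΔN = Δφ × 111317 = 122.4 m; ΔE = Δλ × 111317 × cos(16.0981°) = +0.0013 × 111317 × 0.960788 = 139.0 m.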